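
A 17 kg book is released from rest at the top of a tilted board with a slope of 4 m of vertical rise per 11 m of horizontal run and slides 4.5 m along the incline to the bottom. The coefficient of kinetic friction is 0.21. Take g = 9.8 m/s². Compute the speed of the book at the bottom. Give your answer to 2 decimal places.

The weight component along the incline is mg sin 19.98° = 56.934 N and the normal force is N = mg cos 19.98° = 156.570 N.
Friction up the slope is f = μN = 0.21 × 156.570 = 32.880 N, so the net downslope force is 56.934 − 32.880 = 24.054 N and a = 24.054 / 17 = 1.4149 m/s².
Starting from rest over a distance of 4.5 m, v² = 2aL = 2 × 1.4149 × 4.5 = 12.7341, so v = 3.5685 m/s.

3.57 m/s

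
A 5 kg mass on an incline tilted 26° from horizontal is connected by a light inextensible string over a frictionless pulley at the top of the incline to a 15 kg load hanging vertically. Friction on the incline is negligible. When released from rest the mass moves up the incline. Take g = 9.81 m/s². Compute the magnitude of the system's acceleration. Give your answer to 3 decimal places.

For the mass on the incline: the weight component along the slope is m₁g sin 26° = 5 × 9.81 × 0.4384 = 21.504 N and the normal force is N = m₁g cos 26° = 44.086 N.
Newton's second law for the mass (up-slope positive): T − 21.504 = 5 a. For the hanging load (downward positive): 15 × 9.81 − T = 15 a.
Adding the two equations eliminates T: 125.646 = 20 a, so a = 6.2823 m/s².

6.282 m/s²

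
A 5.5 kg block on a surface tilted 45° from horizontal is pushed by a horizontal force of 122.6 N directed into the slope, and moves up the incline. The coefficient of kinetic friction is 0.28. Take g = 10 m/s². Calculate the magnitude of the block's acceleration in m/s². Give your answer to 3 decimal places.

2.298 m/s²

The horizontal push has components F cos 45° = 122.6 × 0.7071 = 86.690 N up the incline and F sin 45° = 122.6 × 0.7071 = 86.690 N pressing into the surface.
The normal force is therefore N = mg cos 45° + F sin 45° = 38.890 + 86.690 = 125.580 N, and kinetic friction down the slope is μN = 0.28 × 125.580 = 35.162 N.
Along the incline: F cos 45° − mg sin 45° − μN = ma, so 86.690 − 38.890 − 35.162 = 5.5 a, giving a = 2.2978 m/s².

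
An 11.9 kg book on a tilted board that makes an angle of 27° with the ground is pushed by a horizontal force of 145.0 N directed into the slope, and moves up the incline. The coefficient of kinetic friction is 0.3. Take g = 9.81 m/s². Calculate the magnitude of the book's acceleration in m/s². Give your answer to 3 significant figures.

2.12 m/s²

The horizontal push has components F cos 27° = 145.0 × 0.8910 = 129.195 N up the incline and F sin 27° = 145.0 × 0.4540 = 65.830 N pressing into the surface.
The normal force is therefore N = mg cos 27° + F sin 27° = 104.014 + 65.830 = 169.844 N, and kinetic friction down the slope is μN = 0.3 × 169.844 = 50.953 N.
Along the incline: F cos 27° − mg sin 27° − μN = ma, so 129.195 − 53.000 − 50.953 = 11.9 a, giving a = 2.1212 m/s².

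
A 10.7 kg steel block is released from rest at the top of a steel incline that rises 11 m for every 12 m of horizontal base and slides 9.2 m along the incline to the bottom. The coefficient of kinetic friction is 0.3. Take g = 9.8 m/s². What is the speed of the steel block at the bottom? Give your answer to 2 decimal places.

The weight component along the incline is mg sin 42.51° = 70.856 N and the normal force is N = mg cos 42.51° = 77.298 N.
Friction up the slope is f = μN = 0.3 × 77.298 = 23.189 N, so the net downslope force is 70.856 − 23.189 = 47.667 N and a = 47.667 / 10.7 = 4.4549 m/s².
Starting from rest over a distance of 9.2 m, v² = 2aL = 2 × 4.4549 × 9.2 = 81.9702, so v = 9.0537 m/s.

9.05 m/s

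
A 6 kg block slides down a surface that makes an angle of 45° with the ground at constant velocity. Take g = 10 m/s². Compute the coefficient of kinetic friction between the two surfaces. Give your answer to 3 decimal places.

At constant velocity the net force along the incline is zero: mg sin 45° = μ mg cos 45°.
So μ = tan 45° = 0.7071 / 0.7071 = 1.0000.

1.000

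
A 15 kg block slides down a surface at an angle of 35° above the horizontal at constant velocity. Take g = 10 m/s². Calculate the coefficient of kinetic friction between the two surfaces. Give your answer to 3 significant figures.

At constant velocity the net force along the incline is zero: mg sin 35° = μ mg cos 35°.
So μ = tan 35° = 0.5736 / 0.8192 = 0.7002.

0.700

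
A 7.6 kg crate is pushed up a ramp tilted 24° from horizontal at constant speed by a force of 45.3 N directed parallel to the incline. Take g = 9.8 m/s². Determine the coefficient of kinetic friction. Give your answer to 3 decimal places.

0.221

At constant speed ΣF = 0 along the incline. The applied 45.3 N acts up the slope; the weight component mg sin 24° = 30.294 N and kinetic friction μN both act down the slope.
So 45.3 = 30.294 + μ × 68.041, giving μ = (45.3 − 30.294) / 68.041 = 0.2205.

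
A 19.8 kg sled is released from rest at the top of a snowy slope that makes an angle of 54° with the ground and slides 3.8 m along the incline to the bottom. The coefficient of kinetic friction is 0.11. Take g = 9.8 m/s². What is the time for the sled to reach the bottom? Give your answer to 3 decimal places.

1.021 s

The weight component along the incline is mg sin 54° = 156.982 N and the normal force is N = mg cos 54° = 114.054 N.
Friction up the slope is f = μN = 0.11 × 114.054 = 12.546 N, so the net downslope force is 156.982 − 12.546 = 144.436 N and a = 144.436 / 19.8 = 7.2947 m/s².
Starting from rest, L = ½at², so t = √(2L/a) = √(2 × 3.8 / 7.2947) = 1.0207 s.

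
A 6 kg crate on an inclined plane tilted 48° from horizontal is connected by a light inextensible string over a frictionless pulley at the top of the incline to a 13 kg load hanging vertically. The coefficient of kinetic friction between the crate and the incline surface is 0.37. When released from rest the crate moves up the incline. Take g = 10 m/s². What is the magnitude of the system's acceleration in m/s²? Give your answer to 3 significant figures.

3.71 m/s²

For the crate on the incline: the weight component along the slope is m₁g sin 48° = 6 × 10 × 0.7431 = 44.586 N and the normal force is N = m₁g cos 48° = 40.148 N.
Kinetic friction opposes the crate's motion up the incline: f = μN = 0.37 × 40.148 = 14.855 N acting down the slope.
Newton's second law for the crate (up-slope positive): T − 44.586 − 14.855 = 6 a. For the hanging load (downward positive): 13 × 10 − T = 13 a.
Adding the two equations eliminates T: 70.559 = 19 a, so a = 3.7136 m/s².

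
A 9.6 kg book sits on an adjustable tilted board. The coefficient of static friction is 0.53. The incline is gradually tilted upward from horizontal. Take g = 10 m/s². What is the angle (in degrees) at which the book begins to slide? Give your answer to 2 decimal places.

27.92°

At the threshold of sliding, static friction is at its maximum μ_s N and exactly balances the weight component along the incline: mg sin θ = μ_s mg cos θ.
Hence tan θ = μ_s = 0.53, so θ = arctan(0.53) = 27.9236°.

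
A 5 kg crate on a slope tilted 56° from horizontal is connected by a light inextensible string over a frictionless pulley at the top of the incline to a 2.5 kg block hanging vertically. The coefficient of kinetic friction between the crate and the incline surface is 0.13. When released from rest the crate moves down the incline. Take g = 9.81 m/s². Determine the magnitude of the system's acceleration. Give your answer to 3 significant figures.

1.68 m/s²

For the crate on the incline: the weight component along the slope is m₁g sin 56° = 5 × 9.81 × 0.8290 = 40.662 N and the normal force is N = m₁g cos 56° = 27.428 N.
Kinetic friction opposes the crate's motion down the incline: f = μN = 0.13 × 27.428 = 3.566 N acting up the slope.
Newton's second law for the crate (down-slope positive): 40.662 − 3.566 − T = 5 a. For the hanging block (upward positive): T − 2.5 × 9.81 = 2.5 a.
Adding the two equations eliminates T: 12.571 = 7.5 a, so a = 1.6761 m/s².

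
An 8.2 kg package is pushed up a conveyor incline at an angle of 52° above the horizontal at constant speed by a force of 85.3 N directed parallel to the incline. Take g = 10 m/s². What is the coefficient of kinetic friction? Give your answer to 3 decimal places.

0.410

At constant speed ΣF = 0 along the incline. The applied 85.3 N acts up the slope; the weight component mg sin 52° = 64.617 N and kinetic friction μN both act down the slope.
So 85.3 = 64.617 + μ × 50.484, giving μ = (85.3 − 64.617) / 50.484 = 0.4097.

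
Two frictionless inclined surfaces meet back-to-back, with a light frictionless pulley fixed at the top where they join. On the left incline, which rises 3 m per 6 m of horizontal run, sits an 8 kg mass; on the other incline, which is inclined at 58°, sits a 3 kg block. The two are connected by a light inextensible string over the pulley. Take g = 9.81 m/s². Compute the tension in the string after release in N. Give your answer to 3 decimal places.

27.723 N

Resolve each weight along its own incline: the 8 kg mass has component 8 × 9.81 × sin 26.57° = 35.097 N down its slope, and the 3 kg mass has 3 × 9.81 × sin 58° = 24.958 N down its slope.
The 8 kg side's 35.097 N exceeds the other side's 24.958 N, so that mass slides down and the 3 kg mass slides up. Taking that direction as positive, Newton's second law for the whole system gives 35.097 − 24.958 = (8 + 3) a, so a = 10.139 / 11 = 0.9217 m/s².
For the 3 kg mass (up-slope positive): T − 24.958 = 3 × 0.9217, so T = 27.723 N.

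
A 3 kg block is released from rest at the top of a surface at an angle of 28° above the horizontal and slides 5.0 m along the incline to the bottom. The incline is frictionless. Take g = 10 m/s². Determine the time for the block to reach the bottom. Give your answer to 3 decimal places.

1.459 s

The weight component along the incline is mg sin 28° = 14.084 N and the normal force is N = mg cos 28° = 26.488 N.
With no friction, a = g sin 28° = 4.6947 m/s².
Starting from rest, L = ½at², so t = √(2L/a) = √(2 × 5.0 / 4.6947) = 1.4595 s.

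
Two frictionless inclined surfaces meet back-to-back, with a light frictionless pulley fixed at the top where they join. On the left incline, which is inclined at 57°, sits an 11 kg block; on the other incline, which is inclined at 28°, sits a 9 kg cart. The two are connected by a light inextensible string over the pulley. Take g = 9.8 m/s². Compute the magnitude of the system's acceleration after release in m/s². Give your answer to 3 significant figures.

Resolve each weight along its own incline: the 11 kg mass has component 11 × 9.8 × sin 57° = 90.409 N down its slope, and the 9 kg mass has 9 × 9.8 × sin 28° = 41.407 N down its slope.
The 11 kg side's 90.409 N exceeds the other side's 41.407 N, so that mass slides down and the 9 kg mass slides up. Taking that direction as positive, Newton's second law for the whole system gives 90.409 − 41.407 = (11 + 9) a, so a = 49.002 / 20 = 2.4501 m/s².

2.45 m/s²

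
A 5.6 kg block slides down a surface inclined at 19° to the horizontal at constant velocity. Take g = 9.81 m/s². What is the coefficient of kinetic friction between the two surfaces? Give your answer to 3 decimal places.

At constant velocity the net force along the incline is zero: mg sin 19° = μ mg cos 19°.
So μ = tan 19° = 0.3256 / 0.9455 = 0.3444.

0.344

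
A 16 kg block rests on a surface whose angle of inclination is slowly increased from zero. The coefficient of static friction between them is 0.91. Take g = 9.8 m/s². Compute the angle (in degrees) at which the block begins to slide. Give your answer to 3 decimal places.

At the threshold of sliding, static friction is at its maximum μ_s N and exactly balances the weight component along the incline: mg sin θ = μ_s mg cos θ.
Hence tan θ = μ_s = 0.91, so θ = arctan(0.91) = 42.3022°.

42.302°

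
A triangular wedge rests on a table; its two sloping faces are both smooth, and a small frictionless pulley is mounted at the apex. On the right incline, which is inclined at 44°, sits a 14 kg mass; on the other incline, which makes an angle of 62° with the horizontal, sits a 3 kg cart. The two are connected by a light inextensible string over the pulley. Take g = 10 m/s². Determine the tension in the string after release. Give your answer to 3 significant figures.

Resolve each weight along its own incline: the 14 kg mass has component 14 × 10 × sin 44° = 97.252 N down its slope, and the 3 kg mass has 3 × 10 × sin 62° = 26.488 N down its slope.
The 14 kg side's 97.252 N exceeds the other side's 26.488 N, so that mass slides down and the 3 kg mass slides up. Taking that direction as positive, Newton's second law for the whole system gives 97.252 − 26.488 = (14 + 3) a, so a = 70.764 / 17 = 4.1626 m/s².
For the 3 kg mass (up-slope positive): T − 26.488 = 3 × 4.1626, so T = 38.976 N.

39.0 N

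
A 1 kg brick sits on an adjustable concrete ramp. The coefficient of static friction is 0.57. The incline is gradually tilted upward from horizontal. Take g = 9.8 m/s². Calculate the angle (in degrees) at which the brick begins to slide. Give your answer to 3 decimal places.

29.683°

At the threshold of sliding, static friction is at its maximum μ_s N and exactly balances the weight component along the incline: mg sin θ = μ_s mg cos θ.
Hence tan θ = μ_s = 0.57, so θ = arctan(0.57) = 29.6831°.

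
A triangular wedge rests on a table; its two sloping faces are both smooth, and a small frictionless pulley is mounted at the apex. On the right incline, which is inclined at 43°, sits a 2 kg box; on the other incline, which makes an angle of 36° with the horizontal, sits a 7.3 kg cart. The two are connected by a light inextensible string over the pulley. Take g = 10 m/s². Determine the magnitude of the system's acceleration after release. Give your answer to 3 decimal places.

Resolve each weight along its own incline: the 2 kg mass has component 2 × 10 × sin 43° = 13.640 N down its slope, and the 7.3 kg mass has 7.3 × 10 × sin 36° = 42.908 N down its slope.
The 7.3 kg side's 42.908 N exceeds the other side's 13.640 N, so that mass slides down and the 2 kg mass slides up. Taking that direction as positive, Newton's second law for the whole system gives 42.908 − 13.640 = (2 + 7.3) a, so a = 29.268 / 9.3 = 3.1471 m/s².

3.147 m/s²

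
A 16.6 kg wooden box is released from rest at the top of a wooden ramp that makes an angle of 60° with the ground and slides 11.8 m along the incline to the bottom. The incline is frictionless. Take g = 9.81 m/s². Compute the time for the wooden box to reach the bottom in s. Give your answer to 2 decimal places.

The weight component along the incline is mg sin 60° = 141.029 N and the normal force is N = mg cos 60° = 81.423 N.
With no friction, a = g sin 60° = 8.4957 m/s².
Starting from rest, L = ½at², so t = √(2L/a) = √(2 × 11.8 / 8.4957) = 1.6667 s.

1.67 s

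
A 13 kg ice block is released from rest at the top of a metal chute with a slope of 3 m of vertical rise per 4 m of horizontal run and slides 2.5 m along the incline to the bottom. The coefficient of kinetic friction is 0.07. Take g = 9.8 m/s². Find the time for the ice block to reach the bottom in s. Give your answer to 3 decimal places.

The weight component along the incline is mg sin 36.87° = 76.440 N and the normal force is N = mg cos 36.87° = 101.920 N.
Friction up the slope is f = μN = 0.07 × 101.920 = 7.134 N, so the net downslope force is 76.440 − 7.134 = 69.306 N and a = 69.306 / 13 = 5.3312 m/s².
Starting from rest, L = ½at², so t = √(2L/a) = √(2 × 2.5 / 5.3312) = 0.9684 s.

0.968 s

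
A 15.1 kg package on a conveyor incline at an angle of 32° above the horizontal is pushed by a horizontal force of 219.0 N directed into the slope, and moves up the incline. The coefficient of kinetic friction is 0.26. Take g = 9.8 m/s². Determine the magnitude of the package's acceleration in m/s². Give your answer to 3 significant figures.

The horizontal push has components F cos 32° = 219.0 × 0.8480 = 185.712 N up the incline and F sin 32° = 219.0 × 0.5299 = 116.048 N pressing into the surface.
The normal force is therefore N = mg cos 32° + F sin 32° = 125.487 + 116.048 = 241.535 N, and kinetic friction down the slope is μN = 0.26 × 241.535 = 62.799 N.
Along the incline: F cos 32° − mg sin 32° − μN = ma, so 185.712 − 78.415 − 62.799 = 15.1 a, giving a = 2.9469 m/s².

2.95 m/s²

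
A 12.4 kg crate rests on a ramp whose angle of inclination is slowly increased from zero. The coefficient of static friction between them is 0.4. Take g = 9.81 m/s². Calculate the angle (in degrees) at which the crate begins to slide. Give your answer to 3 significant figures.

At the threshold of sliding, static friction is at its maximum μ_s N and exactly balances the weight component along the incline: mg sin θ = μ_s mg cos θ.
Hence tan θ = μ_s = 0.4, so θ = arctan(0.4) = 21.8014°.

21.8°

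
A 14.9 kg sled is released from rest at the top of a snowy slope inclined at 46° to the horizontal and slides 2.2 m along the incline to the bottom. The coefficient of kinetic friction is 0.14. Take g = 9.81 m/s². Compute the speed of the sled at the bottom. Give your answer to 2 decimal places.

The weight component along the incline is mg sin 46° = 105.145 N and the normal force is N = mg cos 46° = 101.538 N.
Friction up the slope is f = μN = 0.14 × 101.538 = 14.215 N, so the net downslope force is 105.145 − 14.215 = 90.930 N and a = 90.930 / 14.9 = 6.1027 m/s².
Starting from rest over a distance of 2.2 m, v² = 2aL = 2 × 6.1027 × 2.2 = 26.8519, so v = 5.1819 m/s.

5.18 m/s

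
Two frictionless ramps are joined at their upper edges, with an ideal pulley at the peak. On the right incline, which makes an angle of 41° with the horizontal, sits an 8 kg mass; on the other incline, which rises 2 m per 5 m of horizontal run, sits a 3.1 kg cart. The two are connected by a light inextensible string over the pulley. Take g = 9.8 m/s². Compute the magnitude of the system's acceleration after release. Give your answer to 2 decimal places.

Resolve each weight along its own incline: the 8 kg mass has component 8 × 9.8 × sin 41° = 51.435 N down its slope, and the 3.1 kg mass has 3.1 × 9.8 × sin 21.80° = 11.283 N down its slope.
The 8 kg side's 51.435 N exceeds the other side's 11.283 N, so that mass slides down and the 3.1 kg mass slides up. Taking that direction as positive, Newton's second law for the whole system gives 51.435 − 11.283 = (8 + 3.1) a, so a = 40.152 / 11.1 = 3.6173 m/s².

3.62 m/s²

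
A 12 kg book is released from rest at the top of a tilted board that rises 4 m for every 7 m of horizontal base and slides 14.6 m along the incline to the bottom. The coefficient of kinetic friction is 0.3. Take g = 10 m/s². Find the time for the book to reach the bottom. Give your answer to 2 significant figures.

3.5 s

The weight component along the incline is mg sin 29.74° = 59.537 N and the normal force is N = mg cos 29.74° = 104.189 N.
Friction up the slope is f = μN = 0.3 × 104.189 = 31.257 N, so the net downslope force is 59.537 − 31.257 = 28.280 N and a = 28.280 / 12 = 2.3567 m/s².
Starting from rest, L = ½at², so t = √(2L/a) = √(2 × 14.6 / 2.3567) = 3.5200 s.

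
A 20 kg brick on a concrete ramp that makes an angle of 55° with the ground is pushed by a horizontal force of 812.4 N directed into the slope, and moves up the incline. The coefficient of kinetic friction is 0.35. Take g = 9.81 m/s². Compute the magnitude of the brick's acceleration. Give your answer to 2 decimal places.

1.65 m/s²

The horizontal push has components F cos 55° = 812.4 × 0.5736 = 465.993 N up the incline and F sin 55° = 812.4 × 0.8192 = 665.518 N pressing into the surface.
The normal force is therefore N = mg cos 55° + F sin 55° = 112.540 + 665.518 = 778.058 N, and kinetic friction down the slope is μN = 0.35 × 778.058 = 272.320 N.
Along the incline: F cos 55° − mg sin 55° − μN = ma, so 465.993 − 160.727 − 272.320 = 20 a, giving a = 1.6473 m/s².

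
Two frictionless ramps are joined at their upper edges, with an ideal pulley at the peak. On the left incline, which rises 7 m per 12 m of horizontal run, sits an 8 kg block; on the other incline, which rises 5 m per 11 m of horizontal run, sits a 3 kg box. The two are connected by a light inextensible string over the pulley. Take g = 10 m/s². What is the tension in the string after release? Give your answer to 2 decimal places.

20.02 N

Resolve each weight along its own incline: the 8 kg mass has component 8 × 10 × sin 30.26° = 40.310 N down its slope, and the 3 kg mass has 3 × 10 × sin 24.44° = 12.414 N down its slope.
The 8 kg side's 40.310 N exceeds the other side's 12.414 N, so that mass slides down and the 3 kg mass slides up. Taking that direction as positive, Newton's second law for the whole system gives 40.310 − 12.414 = (8 + 3) a, so a = 27.896 / 11 = 2.5360 m/s².
For the 3 kg mass (up-slope positive): T − 12.414 = 3 × 2.5360, so T = 20.022 N.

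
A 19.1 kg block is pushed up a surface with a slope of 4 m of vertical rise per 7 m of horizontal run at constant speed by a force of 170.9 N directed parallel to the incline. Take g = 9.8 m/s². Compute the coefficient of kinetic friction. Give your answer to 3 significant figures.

At constant speed ΣF = 0 along the incline. The applied 170.9 N acts up the slope; the weight component mg sin 29.74° = 92.867 N and kinetic friction μN both act down the slope.
So 170.9 = 92.867 + μ × 162.518, giving μ = (170.9 − 92.867) / 162.518 = 0.4801.

0.480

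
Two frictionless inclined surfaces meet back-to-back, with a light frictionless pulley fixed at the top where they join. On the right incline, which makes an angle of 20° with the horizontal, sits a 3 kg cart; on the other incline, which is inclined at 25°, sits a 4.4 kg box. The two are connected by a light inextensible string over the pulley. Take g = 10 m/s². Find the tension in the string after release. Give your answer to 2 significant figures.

14 N

Resolve each weight along its own incline: the 3 kg mass has component 3 × 10 × sin 20° = 10.261 N down its slope, and the 4.4 kg mass has 4.4 × 10 × sin 25° = 18.595 N down its slope.
The 4.4 kg side's 18.595 N exceeds the other side's 10.261 N, so that mass slides down and the 3 kg mass slides up. Taking that direction as positive, Newton's second law for the whole system gives 18.595 − 10.261 = (3 + 4.4) a, so a = 8.334 / 7.4 = 1.1262 m/s².
For the 3 kg mass (up-slope positive): T − 10.261 = 3 × 1.1262, so T = 13.640 N.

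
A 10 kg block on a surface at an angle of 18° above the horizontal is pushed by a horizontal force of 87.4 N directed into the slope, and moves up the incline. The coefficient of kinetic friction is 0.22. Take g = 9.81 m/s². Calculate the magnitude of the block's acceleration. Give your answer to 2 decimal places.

The horizontal push has components F cos 18° = 87.4 × 0.9511 = 83.126 N up the incline and F sin 18° = 87.4 × 0.3090 = 27.007 N pressing into the surface.
The normal force is therefore N = mg cos 18° + F sin 18° = 93.303 + 27.007 = 120.310 N, and kinetic friction down the slope is μN = 0.22 × 120.310 = 26.468 N.
Along the incline: F cos 18° − mg sin 18° − μN = ma, so 83.126 − 30.313 − 26.468 = 10 a, giving a = 2.6345 m/s².

2.63 m/s²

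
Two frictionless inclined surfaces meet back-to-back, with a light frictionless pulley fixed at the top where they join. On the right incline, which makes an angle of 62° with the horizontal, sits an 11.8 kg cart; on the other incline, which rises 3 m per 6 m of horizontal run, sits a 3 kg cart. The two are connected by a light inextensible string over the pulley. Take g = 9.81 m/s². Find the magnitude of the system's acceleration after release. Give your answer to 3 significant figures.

6.02 m/s²

Resolve each weight along its own incline: the 11.8 kg mass has component 11.8 × 9.81 × sin 62° = 102.208 N down its slope, and the 3 kg mass has 3 × 9.81 × sin 26.57° = 13.161 N down its slope.
The 11.8 kg side's 102.208 N exceeds the other side's 13.161 N, so that mass slides down and the 3 kg mass slides up. Taking that direction as positive, Newton's second law for the whole system gives 102.208 − 13.161 = (11.8 + 3) a, so a = 89.047 / 14.8 = 6.0167 m/s².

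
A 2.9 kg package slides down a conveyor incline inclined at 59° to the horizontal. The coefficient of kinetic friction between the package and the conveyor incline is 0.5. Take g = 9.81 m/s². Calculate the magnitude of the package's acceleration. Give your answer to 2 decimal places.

5.88 m/s²

Resolving the weight along the incline: the component pulling the package down the slope is mg sin 59° = 2.9 × 9.81 × 0.8572 = 24.386 N, and the normal force is N = mg cos 59° = 2.9 × 9.81 × 0.5150 = 14.651 N.
Kinetic friction acts up the slope with magnitude f = μN = 0.5 × 14.651 = 7.325 N.
Net force along the incline is 24.386 − 7.325 = 17.061 N, so a = 17.061 / 2.9 = 5.8831 m/s².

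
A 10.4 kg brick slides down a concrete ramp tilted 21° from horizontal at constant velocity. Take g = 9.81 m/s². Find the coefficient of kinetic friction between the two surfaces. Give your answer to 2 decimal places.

0.38

At constant velocity the net force along the incline is zero: mg sin 21° = μ mg cos 21°.
So μ = tan 21° = 0.3584 / 0.9336 = 0.3839.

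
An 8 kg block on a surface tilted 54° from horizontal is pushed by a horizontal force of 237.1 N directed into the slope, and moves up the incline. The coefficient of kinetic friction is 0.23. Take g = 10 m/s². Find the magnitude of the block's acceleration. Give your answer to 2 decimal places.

2.46 m/s²

The horizontal push has components F cos 54° = 237.1 × 0.5878 = 139.367 N up the incline and F sin 54° = 237.1 × 0.8090 = 191.814 N pressing into the surface.
The normal force is therefore N = mg cos 54° + F sin 54° = 47.024 + 191.814 = 238.838 N, and kinetic friction down the slope is μN = 0.23 × 238.838 = 54.933 N.
Along the incline: F cos 54° − mg sin 54° − μN = ma, so 139.367 − 64.720 − 54.933 = 8 a, giving a = 2.4642 m/s².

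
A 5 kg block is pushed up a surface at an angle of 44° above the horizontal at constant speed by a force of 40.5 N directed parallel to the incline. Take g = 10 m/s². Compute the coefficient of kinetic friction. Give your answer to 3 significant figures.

At constant speed ΣF = 0 along the incline. The applied 40.5 N acts up the slope; the weight component mg sin 44° = 34.733 N and kinetic friction μN both act down the slope.
So 40.5 = 34.733 + μ × 35.967, giving μ = (40.5 − 34.733) / 35.967 = 0.1603.

0.160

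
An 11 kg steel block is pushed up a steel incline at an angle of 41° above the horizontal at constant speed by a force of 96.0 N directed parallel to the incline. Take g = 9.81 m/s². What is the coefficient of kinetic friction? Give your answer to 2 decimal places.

0.31

At constant speed ΣF = 0 along the incline. The applied 96.0 N acts up the slope; the weight component mg sin 41° = 70.795 N and kinetic friction μN both act down the slope.
So 96.0 = 70.795 + μ × 81.441, giving μ = (96.0 − 70.795) / 81.441 = 0.3095.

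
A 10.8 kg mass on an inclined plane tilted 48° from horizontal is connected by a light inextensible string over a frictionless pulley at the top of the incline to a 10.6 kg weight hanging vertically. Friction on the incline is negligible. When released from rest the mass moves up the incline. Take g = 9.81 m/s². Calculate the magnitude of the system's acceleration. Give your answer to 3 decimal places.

For the mass on the incline: the weight component along the slope is m₁g sin 48° = 10.8 × 9.81 × 0.7431 = 78.730 N and the normal force is N = m₁g cos 48° = 70.893 N.
Newton's second law for the mass (up-slope positive): T − 78.730 = 10.8 a. For the hanging weight (downward positive): 10.6 × 9.81 − T = 10.6 a.
Adding the two equations eliminates T: 25.256 = 21.4 a, so a = 1.1802 m/s².

1.180 m/s²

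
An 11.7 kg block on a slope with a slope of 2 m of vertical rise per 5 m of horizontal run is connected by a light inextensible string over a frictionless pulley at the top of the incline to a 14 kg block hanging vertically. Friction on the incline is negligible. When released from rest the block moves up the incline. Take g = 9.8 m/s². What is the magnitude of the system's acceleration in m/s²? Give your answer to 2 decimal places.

3.68 m/s²

For the block on the incline: the weight component along the slope is m₁g sin 21.80° = 11.7 × 9.8 × 0.3714 = 42.585 N and the normal force is N = m₁g cos 21.80° = 106.459 N.
Newton's second law for the block (up-slope positive): T − 42.585 = 11.7 a. For the hanging block (downward positive): 14 × 9.8 − T = 14 a.
Adding the two equations eliminates T: 94.615 = 25.7 a, so a = 3.6815 m/s².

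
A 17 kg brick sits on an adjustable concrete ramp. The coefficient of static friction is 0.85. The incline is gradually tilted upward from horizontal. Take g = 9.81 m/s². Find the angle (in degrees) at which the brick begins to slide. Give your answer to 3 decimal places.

At the threshold of sliding, static friction is at its maximum μ_s N and exactly balances the weight component along the incline: mg sin θ = μ_s mg cos θ.
Hence tan θ = μ_s = 0.85, so θ = arctan(0.85) = 40.3645°.

40.365°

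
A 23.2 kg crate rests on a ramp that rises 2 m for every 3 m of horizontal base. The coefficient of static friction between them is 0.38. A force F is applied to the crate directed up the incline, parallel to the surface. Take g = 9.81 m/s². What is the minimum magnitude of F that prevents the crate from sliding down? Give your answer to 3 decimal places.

54.285 N

The normal force is N = mg cos 33.69° = 189.368 N. With F at its minimum the crate is on the verge of sliding down, so static friction is at its maximum μ_s N = 0.38 × 189.368 = 71.960 N and acts up the slope.
Equilibrium along the incline: F + μ_s N = mg sin 33.69°, so F = 126.245 − 71.960 = 54.285 N.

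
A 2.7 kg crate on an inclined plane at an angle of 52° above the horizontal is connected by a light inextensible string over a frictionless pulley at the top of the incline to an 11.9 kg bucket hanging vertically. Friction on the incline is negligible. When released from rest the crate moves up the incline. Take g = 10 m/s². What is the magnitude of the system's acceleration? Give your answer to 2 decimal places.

6.69 m/s²

For the crate on the incline: the weight component along the slope is m₁g sin 52° = 2.7 × 10 × 0.7880 = 21.276 N and the normal force is N = m₁g cos 52° = 16.623 N.
Newton's second law for the crate (up-slope positive): T − 21.276 = 2.7 a. For the hanging bucket (downward positive): 11.9 × 10 − T = 11.9 a.
Adding the two equations eliminates T: 97.724 = 14.6 a, so a = 6.6934 m/s².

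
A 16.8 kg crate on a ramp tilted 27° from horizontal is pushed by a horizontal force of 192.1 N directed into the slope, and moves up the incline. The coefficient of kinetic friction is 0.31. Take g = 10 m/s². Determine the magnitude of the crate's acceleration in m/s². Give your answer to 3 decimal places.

1.277 m/s²

The horizontal push has components F cos 27° = 192.1 × 0.8910 = 171.161 N up the incline and F sin 27° = 192.1 × 0.4540 = 87.213 N pressing into the surface.
The normal force is therefore N = mg cos 27° + F sin 27° = 149.688 + 87.213 = 236.901 N, and kinetic friction down the slope is μN = 0.31 × 236.901 = 73.439 N.
Along the incline: F cos 27° − mg sin 27° − μN = ma, so 171.161 − 76.272 − 73.439 = 16.8 a, giving a = 1.2768 m/s².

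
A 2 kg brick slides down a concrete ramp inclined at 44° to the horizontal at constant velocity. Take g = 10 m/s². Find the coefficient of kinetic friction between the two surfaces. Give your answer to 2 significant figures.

0.97

At constant velocity the net force along the incline is zero: mg sin 44° = μ mg cos 44°.
So μ = tan 44° = 0.6947 / 0.7193 = 0.9658.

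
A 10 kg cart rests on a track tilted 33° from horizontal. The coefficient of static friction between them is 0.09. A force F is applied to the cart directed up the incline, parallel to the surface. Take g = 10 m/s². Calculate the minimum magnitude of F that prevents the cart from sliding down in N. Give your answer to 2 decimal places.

The normal force is N = mg cos 33° = 83.867 N. With F at its minimum the cart is on the verge of sliding down, so static friction is at its maximum μ_s N = 0.09 × 83.867 = 7.548 N and acts up the slope.
Equilibrium along the incline: F + μ_s N = mg sin 33°, so F = 54.464 − 7.548 = 46.916 N.

46.92 N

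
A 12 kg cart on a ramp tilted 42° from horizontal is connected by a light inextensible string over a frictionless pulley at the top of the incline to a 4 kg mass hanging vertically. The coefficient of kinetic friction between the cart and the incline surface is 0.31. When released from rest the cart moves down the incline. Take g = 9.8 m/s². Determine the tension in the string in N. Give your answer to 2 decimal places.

For the cart on the incline: the weight component along the slope is m₁g sin 42° = 12 × 9.8 × 0.6691 = 78.686 N and the normal force is N = m₁g cos 42° = 87.394 N.
Kinetic friction opposes the cart's motion down the incline: f = μN = 0.31 × 87.394 = 27.092 N acting up the slope.
Newton's second law for the cart (down-slope positive): 78.686 − 27.092 − T = 12 a. For the hanging mass (upward positive): T − 4 × 9.8 = 4 a.
Adding the two equations eliminates T: 12.394 = 16 a, so a = 0.7746 m/s².
Then from the hanging mass's equation, T = 4 × (9.8 + 0.7746) = 42.298 N.

42.30 N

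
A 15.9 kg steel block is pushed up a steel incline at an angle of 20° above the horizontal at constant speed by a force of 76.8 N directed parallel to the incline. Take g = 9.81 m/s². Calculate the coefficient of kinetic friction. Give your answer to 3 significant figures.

0.160

At constant speed ΣF = 0 along the incline. The applied 76.8 N acts up the slope; the weight component mg sin 20° = 53.348 N and kinetic friction μN both act down the slope.
So 76.8 = 53.348 + μ × 146.572, giving μ = (76.8 − 53.348) / 146.572 = 0.1600.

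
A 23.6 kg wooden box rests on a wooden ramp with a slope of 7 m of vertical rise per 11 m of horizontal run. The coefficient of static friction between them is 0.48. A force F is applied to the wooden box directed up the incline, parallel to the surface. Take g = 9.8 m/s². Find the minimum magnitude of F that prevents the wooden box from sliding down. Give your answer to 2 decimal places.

The normal force is N = mg cos 32.47° = 195.122 N. With F at its minimum the wooden box is on the verge of sliding down, so static friction is at its maximum μ_s N = 0.48 × 195.122 = 93.659 N and acts up the slope.
Equilibrium along the incline: F + μ_s N = mg sin 32.47°, so F = 124.169 − 93.659 = 30.510 N.

30.51 N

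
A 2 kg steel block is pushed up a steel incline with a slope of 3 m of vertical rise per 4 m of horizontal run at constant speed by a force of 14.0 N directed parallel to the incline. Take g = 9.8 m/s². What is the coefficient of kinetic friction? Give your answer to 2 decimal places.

At constant speed ΣF = 0 along the incline. The applied 14.0 N acts up the slope; the weight component mg sin 36.87° = 11.760 N and kinetic friction μN both act down the slope.
So 14.0 = 11.760 + μ × 15.680, giving μ = (14.0 − 11.760) / 15.680 = 0.1429.

0.14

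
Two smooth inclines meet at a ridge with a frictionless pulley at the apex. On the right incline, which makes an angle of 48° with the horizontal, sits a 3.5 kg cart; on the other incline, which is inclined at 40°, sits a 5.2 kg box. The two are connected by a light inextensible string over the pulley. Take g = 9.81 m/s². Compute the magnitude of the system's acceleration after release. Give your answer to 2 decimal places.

Resolve each weight along its own incline: the 3.5 kg mass has component 3.5 × 9.81 × sin 48° = 25.516 N down its slope, and the 5.2 kg mass has 5.2 × 9.81 × sin 40° = 32.790 N down its slope.
The 5.2 kg side's 32.790 N exceeds the other side's 25.516 N, so that mass slides down and the 3.5 kg mass slides up. Taking that direction as positive, Newton's second law for the whole system gives 32.790 − 25.516 = (3.5 + 5.2) a, so a = 7.274 / 8.7 = 0.8361 m/s².

0.84 m/s²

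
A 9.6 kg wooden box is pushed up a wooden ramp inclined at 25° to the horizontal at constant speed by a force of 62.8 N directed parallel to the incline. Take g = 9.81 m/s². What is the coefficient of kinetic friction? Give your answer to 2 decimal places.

At constant speed ΣF = 0 along the incline. The applied 62.8 N acts up the slope; the weight component mg sin 25° = 39.800 N and kinetic friction μN both act down the slope.
So 62.8 = 39.800 + μ × 85.352, giving μ = (62.8 − 39.800) / 85.352 = 0.2695.

0.27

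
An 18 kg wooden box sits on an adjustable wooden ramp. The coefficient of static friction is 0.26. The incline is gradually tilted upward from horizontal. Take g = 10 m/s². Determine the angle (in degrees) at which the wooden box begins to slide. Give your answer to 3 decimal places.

At the threshold of sliding, static friction is at its maximum μ_s N and exactly balances the weight component along the incline: mg sin θ = μ_s mg cos θ.
Hence tan θ = μ_s = 0.26, so θ = arctan(0.26) = 14.5742°.

14.574°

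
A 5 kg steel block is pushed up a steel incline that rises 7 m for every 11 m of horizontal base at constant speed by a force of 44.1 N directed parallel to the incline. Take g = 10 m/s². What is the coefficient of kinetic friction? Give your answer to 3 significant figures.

0.409

At constant speed ΣF = 0 along the incline. The applied 44.1 N acts up the slope; the weight component mg sin 32.47° = 26.844 N and kinetic friction μN both act down the slope.
So 44.1 = 26.844 + μ × 42.183, giving μ = (44.1 − 26.844) / 42.183 = 0.4091.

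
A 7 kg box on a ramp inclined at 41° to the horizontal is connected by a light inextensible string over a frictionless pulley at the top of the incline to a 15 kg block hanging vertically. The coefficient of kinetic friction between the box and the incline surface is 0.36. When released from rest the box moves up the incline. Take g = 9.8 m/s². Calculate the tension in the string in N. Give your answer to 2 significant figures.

For the box on the incline: the weight component along the slope is m₁g sin 41° = 7 × 9.8 × 0.6561 = 45.008 N and the normal force is N = m₁g cos 41° = 51.773 N.
Kinetic friction opposes the box's motion up the incline: f = μN = 0.36 × 51.773 = 18.638 N acting down the slope.
Newton's second law for the box (up-slope positive): T − 45.008 − 18.638 = 7 a. For the hanging block (downward positive): 15 × 9.8 − T = 15 a.
Adding the two equations eliminates T: 83.354 = 22 a, so a = 3.7888 m/s².
Then from the hanging block's equation, T = 15 × (9.8 − 3.7888) = 90.168 N.

90 N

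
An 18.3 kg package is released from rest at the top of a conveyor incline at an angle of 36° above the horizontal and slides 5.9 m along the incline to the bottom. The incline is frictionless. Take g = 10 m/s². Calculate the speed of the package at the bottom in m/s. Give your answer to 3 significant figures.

The weight component along the incline is mg sin 36° = 107.565 N and the normal force is N = mg cos 36° = 148.050 N.
With no friction, a = g sin 36° = 5.8779 m/s².
Starting from rest over a distance of 5.9 m, v² = 2aL = 2 × 5.8779 × 5.9 = 69.3592, so v = 8.3282 m/s.

8.33 m/s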